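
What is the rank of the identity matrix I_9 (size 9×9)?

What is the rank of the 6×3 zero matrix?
rank(I_9) = 9, rank(0) = 0

The identity I_9 has 9 columns that are the standard basis vectors e_1, …, e_9. These are linearly independent, so all 9 columns are pivots and rank(I_9) = 9.
The 6×3 zero matrix has every entry zero, so every row is the zero row and there are no pivots; rank(0) = 0.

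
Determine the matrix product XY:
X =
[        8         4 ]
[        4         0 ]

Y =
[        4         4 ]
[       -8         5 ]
XY =
[        0        52 ]
[       16        16 ]

Matrix multiplication: (XY)[i][j] = sum over k of X[i][k] * Y[k][j].
  (XY)[0][0] = (8)*(4) + (4)*(-8) = 0
  (XY)[0][1] = (8)*(4) + (4)*(5) = 52
  (XY)[1][0] = (4)*(4) + (0)*(-8) = 16
  (XY)[1][1] = (4)*(4) + (0)*(5) = 16
XY =
[        0        52 ]
[       16        16 ]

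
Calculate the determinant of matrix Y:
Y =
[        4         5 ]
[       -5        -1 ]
det(Y) = 21

For a 2×2 matrix [[a, b], [c, d]], det = a*d - b*c.
det(Y) = (4)*(-1) - (5)*(-5) = -4 + 25 = 21.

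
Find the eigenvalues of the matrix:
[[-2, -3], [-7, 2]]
λ = -5 and λ = 5

Characteristic equation: det(A - λI) = 0
λ² - (trace)λ + (det) = 0
λ² - (0)λ + (-25) = 0
λ² - 0λ - 25 = 0
Solving: λ = -5, 5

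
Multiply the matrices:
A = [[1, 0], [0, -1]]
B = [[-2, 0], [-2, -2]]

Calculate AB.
[[-2, 0], [2, 2]]

Each entry (i,j) of AB = sum over k of A[i][k]*B[k][j].
(AB)[0][0] = (1)*(-2) + (0)*(-2) = -2
(AB)[0][1] = (1)*(0) + (0)*(-2) = 0
(AB)[1][0] = (0)*(-2) + (-1)*(-2) = 2
(AB)[1][1] = (0)*(0) + (-1)*(-2) = 2
AB = [[-2, 0], [2, 2]]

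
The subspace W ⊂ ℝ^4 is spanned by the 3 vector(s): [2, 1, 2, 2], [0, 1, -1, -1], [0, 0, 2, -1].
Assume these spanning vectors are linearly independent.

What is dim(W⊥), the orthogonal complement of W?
dim(W⊥) = 1

For any subspace W of ℝ^n, dim(W) + dim(W⊥) = n (the whole-space dimension).
Here the given 3 vectors are linearly independent, so dim(W) = 3.
Thus dim(W⊥) = n - dim(W) = 4 - 3 = 1.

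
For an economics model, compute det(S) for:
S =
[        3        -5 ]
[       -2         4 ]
det(S) = 2

For a 2×2 matrix [[a, b], [c, d]], det = a*d - b*c.
det(S) = (3)*(4) - (-5)*(-2) = 12 - 10 = 2.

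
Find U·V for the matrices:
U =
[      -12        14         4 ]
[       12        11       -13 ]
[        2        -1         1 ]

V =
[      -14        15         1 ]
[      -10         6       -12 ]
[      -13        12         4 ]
UV =
[      -24       -48      -164 ]
[     -109        90      -172 ]
[      -31        36        18 ]

Matrix multiplication: (UV)[i][j] = sum over k of U[i][k] * V[k][j].
  (UV)[0][0] = (-12)*(-14) + (14)*(-10) + (4)*(-13) = -24
  (UV)[0][1] = (-12)*(15) + (14)*(6) + (4)*(12) = -48
  (UV)[0][2] = (-12)*(1) + (14)*(-12) + (4)*(4) = -164
  (UV)[1][0] = (12)*(-14) + (11)*(-10) + (-13)*(-13) = -109
  (UV)[1][1] = (12)*(15) + (11)*(6) + (-13)*(12) = 90
  (UV)[1][2] = (12)*(1) + (11)*(-12) + (-13)*(4) = -172
  (UV)[2][0] = (2)*(-14) + (-1)*(-10) + (1)*(-13) = -31
  (UV)[2][1] = (2)*(15) + (-1)*(6) + (1)*(12) = 36
  (UV)[2][2] = (2)*(1) + (-1)*(-12) + (1)*(4) = 18
UV =
[      -24       -48      -164 ]
[     -109        90      -172 ]
[      -31        36        18 ]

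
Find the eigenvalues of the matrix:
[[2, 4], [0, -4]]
λ = -4 and λ = 2

Characteristic equation: det(A - λI) = 0
λ² - (trace)λ + (det) = 0
λ² - (-2)λ + (-8) = 0
λ² + 2λ - 8 = 0
Solving: λ = -4, 2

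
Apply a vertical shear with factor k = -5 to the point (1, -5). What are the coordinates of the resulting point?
(1, -10)

Shear matrix for vertical shear with factor k = -5:
[[1, 0], [-5, 1]]
Result: (1, -5) → (1, -10)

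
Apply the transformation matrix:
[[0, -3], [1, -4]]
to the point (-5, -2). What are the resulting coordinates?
(6, 3)

Matrix multiplication:
[[0, -3], [1, -4]] × [-5, -2]ᵀ
= [0×-5 + -3×-2, 1×-5 + -4×-2]ᵀ
= [6.0000, 3.0000]ᵀ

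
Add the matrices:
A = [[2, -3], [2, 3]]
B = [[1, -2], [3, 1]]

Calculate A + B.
[[3, -5], [5, 4]]

Add corresponding elements:
(2)+(1)=3
(-3)+(-2)=-5
(2)+(3)=5
(3)+(1)=4
A + B = [[3, -5], [5, 4]]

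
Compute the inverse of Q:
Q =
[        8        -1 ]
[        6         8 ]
det(Q) = 70
Q⁻¹ =
[     4/35      1/70 ]
[    -3/35      4/35 ]

For a 2×2 matrix Q = [[a, b], [c, d]] with det(Q) ≠ 0, Q⁻¹ = (1/det(Q)) * [[d, -b], [-c, a]].
det(Q) = (8)*(8) - (-1)*(6) = 64 + 6 = 70.
Q⁻¹ = (1/70) * [[8, 1], [-6, 8]].
Dividing each entry by 70 and reducing:
Q⁻¹ =
[     4/35      1/70 ]
[    -3/35      4/35 ]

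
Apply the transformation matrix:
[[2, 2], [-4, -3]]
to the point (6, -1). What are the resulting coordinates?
(10, -21)

Matrix multiplication:
[[2, 2], [-4, -3]] × [6, -1]ᵀ
= [2×6 + 2×-1, -4×6 + -3×-1]ᵀ
= [10.0000, -21.0000]ᵀ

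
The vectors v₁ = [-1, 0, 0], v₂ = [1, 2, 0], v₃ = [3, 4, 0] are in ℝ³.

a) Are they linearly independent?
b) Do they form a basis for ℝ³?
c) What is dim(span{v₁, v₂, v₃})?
Not independent, not a basis, dim(span) = 2

Check whether v₃ can be written as a linear combination of v₁ and v₂.
v₃ = (-1)·v₁ + (2)·v₂ = [3, 4, 0], so the three vectors are linearly dependent.
Thus they do not form a basis for ℝ³, and dim(span{v₁, v₂, v₃}) = 2 (spanned by v₁ and v₂).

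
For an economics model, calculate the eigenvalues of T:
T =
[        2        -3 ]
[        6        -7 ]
λ = -4, -1

Solve det(T - λI) = 0. For a 2×2 matrix the characteristic equation is λ² - (trace)λ + det = 0.
trace(T) = a + d = 2 - 7 = -5.
det(T) = a*d - b*c = (2)*(-7) - (-3)*(6) = -14 + 18 = 4.
Characteristic equation: λ² - (-5)λ + (4) = 0.
Discriminant = (-5)² - 4*(4) = 25 - 16 = 9.
λ = (-5 ± √9) / 2 = (-5 ± 3) / 2 = -4, -1.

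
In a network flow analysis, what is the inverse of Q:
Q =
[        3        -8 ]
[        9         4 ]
det(Q) = 84
Q⁻¹ =
[     1/21      2/21 ]
[    -3/28      1/28 ]

For a 2×2 matrix Q = [[a, b], [c, d]] with det(Q) ≠ 0, Q⁻¹ = (1/det(Q)) * [[d, -b], [-c, a]].
det(Q) = (3)*(4) - (-8)*(9) = 12 + 72 = 84.
Q⁻¹ = (1/84) * [[4, 8], [-9, 3]].
Dividing each entry by 84 and reducing:
Q⁻¹ =
[     1/21      2/21 ]
[    -3/28      1/28 ]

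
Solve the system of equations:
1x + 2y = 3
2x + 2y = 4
x = 1, y = 1

Use elimination (row reduction):
Equation 1: 1x + 2y = 3.
Equation 2: 2x + 2y = 4.
Multiply Eq1 by 2 and Eq2 by 1: 2x + 4y = 6;  2x + 2y = 4.
Subtract: (-2)y = -2, so y = 1.
Back-substitute into Eq1: 1x + 2*(1) = 3, so x = 1.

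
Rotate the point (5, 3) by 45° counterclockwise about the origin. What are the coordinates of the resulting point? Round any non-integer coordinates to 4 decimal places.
(1.4142, 5.6569)

Rotation matrix R(θ) = [[cos θ, -sin θ], [sin θ, cos θ]]; for θ = 45°:
R = [[√2/2, -√2/2], [√2/2, √2/2]]
Result: R × [5, 3]ᵀ = [√2/2·5 + (-√2/2)·3, √2/2·5 + (√2/2)·3]ᵀ = (1.4142, 5.6569)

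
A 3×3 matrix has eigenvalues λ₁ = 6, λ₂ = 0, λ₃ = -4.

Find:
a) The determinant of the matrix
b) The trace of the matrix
det = 0, trace = 2

Two standard eigenvalue identities:
- det(A) equals the product of the eigenvalues (counted with multiplicity).
- trace(A) equals the sum of the eigenvalues.
det(A) = (6)*(0)*(-4) = 0.
trace(A) = 6 + 0 - 4 = 2.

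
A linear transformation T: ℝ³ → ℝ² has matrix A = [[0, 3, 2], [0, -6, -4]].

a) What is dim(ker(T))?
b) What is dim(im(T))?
dim(ker) = 2, dim(im) = 1

Observe that row 2 = -2 × row 1 (so the rows are linearly dependent).
Thus rank(A) = 1 (only one linearly independent row).
dim(im(T)) = rank(A) = 1.
By the rank-nullity theorem applied to T: ℝ³ → ℝ², rank(A) + nullity(A) = 3 (the domain dimension), so dim(ker(T)) = 3 - 1 = 2.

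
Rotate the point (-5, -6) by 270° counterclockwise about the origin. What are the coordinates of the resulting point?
(-6, 5)

Rotation matrix R(θ) = [[cos θ, -sin θ], [sin θ, cos θ]]; for θ = 270°:
R = [[0, 1], [-1, 0]]
Result: R × [-5, -6]ᵀ = [0·-5 + (1)·-6, -1·-5 + (0)·-6]ᵀ = (-6, 5)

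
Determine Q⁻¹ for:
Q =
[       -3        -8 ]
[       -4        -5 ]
det(Q) = -17
Q⁻¹ =
[     5/17     -8/17 ]
[    -4/17      3/17 ]

For a 2×2 matrix Q = [[a, b], [c, d]] with det(Q) ≠ 0, Q⁻¹ = (1/det(Q)) * [[d, -b], [-c, a]].
det(Q) = (-3)*(-5) - (-8)*(-4) = 15 - 32 = -17.
Q⁻¹ = (1/-17) * [[-5, 8], [4, -3]].
Dividing each entry by -17 and reducing:
Q⁻¹ =
[     5/17     -8/17 ]
[    -4/17      3/17 ]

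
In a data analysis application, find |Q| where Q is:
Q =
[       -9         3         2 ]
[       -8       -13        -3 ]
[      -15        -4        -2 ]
det(Q) = -365

Expand along row 0 (cofactor expansion): det(Q) = a*(e*i - f*h) - b*(d*i - f*g) + c*(d*h - e*g), where the 3×3 is [[a, b, c], [d, e, f], [g, h, i]].
Minor M_00 = (-13)*(-2) - (-3)*(-4) = 26 - 12 = 14.
Minor M_01 = (-8)*(-2) - (-3)*(-15) = 16 - 45 = -29.
Minor M_02 = (-8)*(-4) - (-13)*(-15) = 32 - 195 = -163.
det(Q) = (-9)*(14) - (3)*(-29) + (2)*(-163) = -126 + 87 - 326 = -365.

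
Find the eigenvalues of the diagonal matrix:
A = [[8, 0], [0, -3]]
λ₁ = 8, λ₂ = -3

The characteristic polynomial of A is det(A - λI) = (8 - λ)(-3 - λ) = 0.
The roots are λ = 8 and λ = -3, so the eigenvalues are the diagonal entries.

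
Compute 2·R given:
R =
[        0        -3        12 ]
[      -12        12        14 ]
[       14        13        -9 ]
2R =
[        0        -6        24 ]
[      -24        24        28 ]
[       28        26       -18 ]

Scalar multiplication is elementwise: (2R)[i][j] = 2 * R[i][j].
  (2R)[0][0] = 2 * (0) = 0
  (2R)[0][1] = 2 * (-3) = -6
  (2R)[0][2] = 2 * (12) = 24
  (2R)[1][0] = 2 * (-12) = -24
  (2R)[1][1] = 2 * (12) = 24
  (2R)[1][2] = 2 * (14) = 28
  (2R)[2][0] = 2 * (14) = 28
  (2R)[2][1] = 2 * (13) = 26
  (2R)[2][2] = 2 * (-9) = -18
2R =
[        0        -6        24 ]
[      -24        24        28 ]
[       28        26       -18 ]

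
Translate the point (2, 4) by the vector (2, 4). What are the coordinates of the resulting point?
(4, 8)

Translation by (2, 4):
x' = 2 + 2 = 4
y' = 4 + 4 = 8
Homogeneous matrix: [[1, 0, 2], [0, 1, 4], [0, 0, 1]]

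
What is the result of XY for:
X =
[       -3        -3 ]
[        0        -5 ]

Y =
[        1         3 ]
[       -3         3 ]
XY =
[        6       -18 ]
[       15       -15 ]

Matrix multiplication: (XY)[i][j] = sum over k of X[i][k] * Y[k][j].
  (XY)[0][0] = (-3)*(1) + (-3)*(-3) = 6
  (XY)[0][1] = (-3)*(3) + (-3)*(3) = -18
  (XY)[1][0] = (0)*(1) + (-5)*(-3) = 15
  (XY)[1][1] = (0)*(3) + (-5)*(3) = -15
XY =
[        6       -18 ]
[       15       -15 ]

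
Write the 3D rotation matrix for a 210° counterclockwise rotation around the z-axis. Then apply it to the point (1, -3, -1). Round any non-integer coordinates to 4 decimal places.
R = [[-√3/2, 1/2, 0], [-1/2, -√3/2, 0], [0, 0, 1]]; R·(1, -3, -1) = (-2.3660, 2.0981, -1.0000)

Rotation matrix for 210° around z-axis:
cos(210°) = -√3/2, sin(210°) = -1/2
R = [[-√3/2, 1/2, 0], [-1/2, -√3/2, 0], [0, 0, 1]]
Apply to (1, -3, -1): R·[1, -3, -1]ᵀ = (-2.3660, 2.0981, -1.0000)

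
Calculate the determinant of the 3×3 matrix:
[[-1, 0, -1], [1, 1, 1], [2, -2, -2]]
4

Expansion along first row:
det = -1·det([[1,1],[-2,-2]]) - 0·det([[1,1],[2,-2]]) + -1·det([[1,1],[2,-2]])
    = -1·(1·-2 - 1·-2) - 0·(1·-2 - 1·2) + -1·(1·-2 - 1·2)
    = -1·0 - 0·-4 + -1·-4
    = 0 + 0 + 4 = 4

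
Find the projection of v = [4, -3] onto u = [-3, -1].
[27/10, 9/10]

The projection of v onto u is proj_u(v) = ((v·u) / (u·u)) · u.
v·u = (4)*(-3) + (-3)*(-1) = -9.
u·u = (-3)*(-3) + (-1)*(-1) = 10.
coefficient = -9 / 10 = -9/10.
proj_u(v) = -9/10 · [-3, -1] = [27/10, 9/10].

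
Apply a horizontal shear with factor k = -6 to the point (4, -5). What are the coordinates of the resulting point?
(34, -5)

Shear matrix for horizontal shear with factor k = -6:
[[1, -6], [0, 1]]
Result: (4, -5) → (34, -5)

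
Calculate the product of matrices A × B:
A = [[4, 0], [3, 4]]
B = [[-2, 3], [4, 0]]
[[-8, 12], [10, 9]]

Matrix multiplication:
C[0][0] = 4×-2 + 0×4 = -8
C[0][1] = 4×3 + 0×0 = 12
C[1][0] = 3×-2 + 4×4 = 10
C[1][1] = 3×3 + 4×0 = 9
Result: [[-8, 12], [10, 9]]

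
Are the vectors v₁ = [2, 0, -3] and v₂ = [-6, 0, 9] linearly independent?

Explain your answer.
No, linearly dependent (v₂ = -3·v₁)

Check whether there is a scalar k with v₂ = k·v₁.
Comparing components, k = -3 satisfies -3·[2, 0, -3] = [-6, 0, 9].
Since v₂ is a scalar multiple of v₁, the two vectors are linearly dependent.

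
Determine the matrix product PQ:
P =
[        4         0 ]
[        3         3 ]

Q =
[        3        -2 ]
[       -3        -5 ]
PQ =
[       12        -8 ]
[        0       -21 ]

Matrix multiplication: (PQ)[i][j] = sum over k of P[i][k] * Q[k][j].
  (PQ)[0][0] = (4)*(3) + (0)*(-3) = 12
  (PQ)[0][1] = (4)*(-2) + (0)*(-5) = -8
  (PQ)[1][0] = (3)*(3) + (3)*(-3) = 0
  (PQ)[1][1] = (3)*(-2) + (3)*(-5) = -21
PQ =
[       12        -8 ]
[        0       -21 ]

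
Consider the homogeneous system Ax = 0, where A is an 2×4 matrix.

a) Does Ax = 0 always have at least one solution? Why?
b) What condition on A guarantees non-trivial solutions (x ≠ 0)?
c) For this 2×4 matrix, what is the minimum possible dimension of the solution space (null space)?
a) Yes, x = 0 is always a solution. b) When A has linearly dependent columns (rank < n). c) Minimum nullity = 2.

a) x = 0 satisfies A·0 = 0, so the zero vector is always a solution.
b) Non-trivial solutions exist iff the columns of A are linearly dependent, equivalently rank(A) < n (the number of columns).
c) By rank-nullity, rank(A) + nullity(A) = n = 4. Since A has only 2 rows, rank(A) ≤ 2, so nullity(A) ≥ 4 - 2 = 2.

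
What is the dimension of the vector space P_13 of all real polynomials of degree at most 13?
Dimension = 14

A polynomial of degree at most 13 can be written as a₀ + a₁x + a₂x² + … + a_13x^13, with 14 free coefficients a₀, …, a_13.
The set {1, x, x², …, x^13} is a basis: it spans P_13 (every such polynomial is a linear combination of these) and is linearly independent (a polynomial is zero iff all its coefficients are zero).
Therefore dim(P_13) = 13 + 1 = 14.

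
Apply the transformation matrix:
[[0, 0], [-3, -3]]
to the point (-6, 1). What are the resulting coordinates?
(0, 15)

Matrix multiplication:
[[0, 0], [-3, -3]] × [-6, 1]ᵀ
= [0×-6 + 0×1, -3×-6 + -3×1]ᵀ
= [0.0000, 15.0000]ᵀ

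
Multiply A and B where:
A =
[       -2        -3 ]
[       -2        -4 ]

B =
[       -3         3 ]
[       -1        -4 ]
AB =
[        9         6 ]
[       10        10 ]

Matrix multiplication: (AB)[i][j] = sum over k of A[i][k] * B[k][j].
  (AB)[0][0] = (-2)*(-3) + (-3)*(-1) = 9
  (AB)[0][1] = (-2)*(3) + (-3)*(-4) = 6
  (AB)[1][0] = (-2)*(-3) + (-4)*(-1) = 10
  (AB)[1][1] = (-2)*(3) + (-4)*(-4) = 10
AB =
[        9         6 ]
[       10        10 ]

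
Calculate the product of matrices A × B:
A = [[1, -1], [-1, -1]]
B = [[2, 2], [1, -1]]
[[1, 3], [-3, -1]]

Matrix multiplication:
C[0][0] = 1×2 + -1×1 = 1
C[0][1] = 1×2 + -1×-1 = 3
C[1][0] = -1×2 + -1×1 = -3
C[1][1] = -1×2 + -1×-1 = -1
Result: [[1, 3], [-3, -1]]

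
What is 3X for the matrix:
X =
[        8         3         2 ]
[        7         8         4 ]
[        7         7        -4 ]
3X =
[       24         9         6 ]
[       21        24        12 ]
[       21        21       -12 ]

Scalar multiplication is elementwise: (3X)[i][j] = 3 * X[i][j].
  (3X)[0][0] = 3 * (8) = 24
  (3X)[0][1] = 3 * (3) = 9
  (3X)[0][2] = 3 * (2) = 6
  (3X)[1][0] = 3 * (7) = 21
  (3X)[1][1] = 3 * (8) = 24
  (3X)[1][2] = 3 * (4) = 12
  (3X)[2][0] = 3 * (7) = 21
  (3X)[2][1] = 3 * (7) = 21
  (3X)[2][2] = 3 * (-4) = -12
3X =
[       24         9         6 ]
[       21        24        12 ]
[       21        21       -12 ]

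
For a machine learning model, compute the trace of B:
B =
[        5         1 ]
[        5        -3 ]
tr(B) = 5 - 3 = 2

The trace of a square matrix is the sum of its diagonal entries.
Diagonal entries of B: B[0][0] = 5, B[1][1] = -3.
tr(B) = 5 - 3 = 2.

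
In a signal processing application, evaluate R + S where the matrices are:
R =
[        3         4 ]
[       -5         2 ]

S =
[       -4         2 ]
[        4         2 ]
R + S =
[       -1         6 ]
[       -1         4 ]

Matrix addition is elementwise: (R+S)[i][j] = R[i][j] + S[i][j].
  (R+S)[0][0] = (3) + (-4) = -1
  (R+S)[0][1] = (4) + (2) = 6
  (R+S)[1][0] = (-5) + (4) = -1
  (R+S)[1][1] = (2) + (2) = 4
R + S =
[       -1         6 ]
[       -1         4 ]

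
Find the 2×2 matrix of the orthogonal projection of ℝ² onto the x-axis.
[[1, 0], [0, 0]]

The orthogonal projection onto the line spanned by a nonzero vector u = (a, b) has matrix P = (u uᵀ) / (uᵀ u) = (1/(a² + b²)) · [[a², ab], [ab, b²]].
Here u = (1, 0), so a² + b² = 1 + 0 = 1.
P = (1/1) · [[1, 0], [0, 0]] = [[1, 0], [0, 0]].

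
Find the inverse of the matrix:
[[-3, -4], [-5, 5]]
[[-1/7, -4/35], [-1/7, 3/35]]

For [[a,b],[c,d]], inverse = (1/det)·[[d,-b],[-c,a]]
det = -3·5 - -4·-5 = -35
Inverse = (1/-35)·[[5, 4], [5, -3]]
        = [[-1/7, -4/35], [-1/7, 3/35]]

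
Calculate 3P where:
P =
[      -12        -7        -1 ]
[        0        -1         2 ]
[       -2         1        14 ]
3P =
[      -36       -21        -3 ]
[        0        -3         6 ]
[       -6         3        42 ]

Scalar multiplication is elementwise: (3P)[i][j] = 3 * P[i][j].
  (3P)[0][0] = 3 * (-12) = -36
  (3P)[0][1] = 3 * (-7) = -21
  (3P)[0][2] = 3 * (-1) = -3
  (3P)[1][0] = 3 * (0) = 0
  (3P)[1][1] = 3 * (-1) = -3
  (3P)[1][2] = 3 * (2) = 6
  (3P)[2][0] = 3 * (-2) = -6
  (3P)[2][1] = 3 * (1) = 3
  (3P)[2][2] = 3 * (14) = 42
3P =
[      -36       -21        -3 ]
[        0        -3         6 ]
[       -6         3        42 ]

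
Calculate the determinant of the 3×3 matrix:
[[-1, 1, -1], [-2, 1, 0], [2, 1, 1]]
5

Expansion along first row:
det = -1·det([[1,0],[1,1]]) - 1·det([[-2,0],[2,1]]) + -1·det([[-2,1],[2,1]])
    = -1·(1·1 - 0·1) - 1·(-2·1 - 0·2) + -1·(-2·1 - 1·2)
    = -1·1 - 1·-2 + -1·-4
    = -1 + 2 + 4 = 5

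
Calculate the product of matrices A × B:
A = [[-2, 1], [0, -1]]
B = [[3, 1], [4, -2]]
[[-2, -4], [-4, 2]]

Matrix multiplication:
C[0][0] = -2×3 + 1×4 = -2
C[0][1] = -2×1 + 1×-2 = -4
C[1][0] = 0×3 + -1×4 = -4
C[1][1] = 0×1 + -1×-2 = 2
Result: [[-2, -4], [-4, 2]]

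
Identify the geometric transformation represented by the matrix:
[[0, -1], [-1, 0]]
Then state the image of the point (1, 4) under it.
reflection across the line y = -x; image of (1, 4) is (-4, -1)

This is a symmetric orthogonal matrix with determinant -1, which characterizes a reflection in ℝ².
The matrix [[0, -1], [-1, 0]] represents: reflection across the line y = -x.
Applying it to (1, 4): [0·1 + -1·4, -1·1 + 0·4] = (-4, -1).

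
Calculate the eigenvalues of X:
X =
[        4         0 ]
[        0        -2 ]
λ = -2, 4

Solve det(X - λI) = 0. For a 2×2 matrix the characteristic equation is λ² - (trace)λ + det = 0.
trace(X) = a + d = 4 - 2 = 2.
det(X) = a*d - b*c = (4)*(-2) - (0)*(0) = -8 - 0 = -8.
Characteristic equation: λ² - (2)λ + (-8) = 0.
Discriminant = (2)² - 4*(-8) = 4 + 32 = 36.
λ = (2 ± √36) / 2 = (2 ± 6) / 2 = -2, 4.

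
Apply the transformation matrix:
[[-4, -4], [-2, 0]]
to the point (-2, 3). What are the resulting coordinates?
(-4, 4)

Matrix multiplication:
[[-4, -4], [-2, 0]] × [-2, 3]ᵀ
= [-4×-2 + -4×3, -2×-2 + 0×3]ᵀ
= [-4.0000, 4.0000]ᵀ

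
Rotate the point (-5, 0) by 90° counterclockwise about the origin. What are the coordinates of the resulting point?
(0, -5)

Rotation matrix R(θ) = [[cos θ, -sin θ], [sin θ, cos θ]]; for θ = 90°:
R = [[0, -1], [1, 0]]
Result: R × [-5, 0]ᵀ = [0·-5 + (-1)·0, 1·-5 + (0)·0]ᵀ = (0, -5)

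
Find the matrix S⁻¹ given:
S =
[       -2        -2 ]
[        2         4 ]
det(S) = -4
S⁻¹ =
[       -1      -1/2 ]
[      1/2       1/2 ]

For a 2×2 matrix S = [[a, b], [c, d]] with det(S) ≠ 0, S⁻¹ = (1/det(S)) * [[d, -b], [-c, a]].
det(S) = (-2)*(4) - (-2)*(2) = -8 + 4 = -4.
S⁻¹ = (1/-4) * [[4, 2], [-2, -2]].
Dividing each entry by -4 and reducing:
S⁻¹ =
[       -1      -1/2 ]
[      1/2       1/2 ]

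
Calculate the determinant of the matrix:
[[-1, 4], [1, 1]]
-5

For a 2×2 matrix [[a, b], [c, d]], det = ad - bc
det = (-1)(1) - (4)(1) = -1 - 4 = -5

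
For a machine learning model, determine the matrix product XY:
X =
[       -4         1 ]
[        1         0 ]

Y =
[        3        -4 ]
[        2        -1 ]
XY =
[      -10        15 ]
[        3        -4 ]

Matrix multiplication: (XY)[i][j] = sum over k of X[i][k] * Y[k][j].
  (XY)[0][0] = (-4)*(3) + (1)*(2) = -10
  (XY)[0][1] = (-4)*(-4) + (1)*(-1) = 15
  (XY)[1][0] = (1)*(3) + (0)*(2) = 3
  (XY)[1][1] = (1)*(-4) + (0)*(-1) = -4
XY =
[      -10        15 ]
[        3        -4 ]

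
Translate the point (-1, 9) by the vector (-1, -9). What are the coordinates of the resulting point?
(-2, 0)

Translation by (-1, -9):
x' = -1 + -1 = -2
y' = 9 + -9 = 0
Homogeneous matrix: [[1, 0, -1], [0, 1, -9], [0, 0, 1]]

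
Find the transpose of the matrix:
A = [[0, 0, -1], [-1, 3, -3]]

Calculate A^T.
[[0, -1], [0, 3], [-1, -3]]

The transpose sends entry (i,j) to (j,i); rows become columns.
Row 0 of A: [0, 0, -1] -> column 0 of A^T.
Row 1 of A: [-1, 3, -3] -> column 1 of A^T.
A^T = [[0, -1], [0, 3], [-1, -3]]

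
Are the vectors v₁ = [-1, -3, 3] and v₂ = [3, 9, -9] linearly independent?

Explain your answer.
No, linearly dependent (v₂ = -3·v₁)

Check whether there is a scalar k with v₂ = k·v₁.
Comparing components, k = -3 satisfies -3·[-1, -3, 3] = [3, 9, -9].
Since v₂ is a scalar multiple of v₁, the two vectors are linearly dependent.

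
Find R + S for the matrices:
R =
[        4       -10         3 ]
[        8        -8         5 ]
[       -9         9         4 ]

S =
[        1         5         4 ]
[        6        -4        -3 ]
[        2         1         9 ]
R + S =
[        5        -5         7 ]
[       14       -12         2 ]
[       -7        10        13 ]

Matrix addition is elementwise: (R+S)[i][j] = R[i][j] + S[i][j].
  (R+S)[0][0] = (4) + (1) = 5
  (R+S)[0][1] = (-10) + (5) = -5
  (R+S)[0][2] = (3) + (4) = 7
  (R+S)[1][0] = (8) + (6) = 14
  (R+S)[1][1] = (-8) + (-4) = -12
  (R+S)[1][2] = (5) + (-3) = 2
  (R+S)[2][0] = (-9) + (2) = -7
  (R+S)[2][1] = (9) + (1) = 10
  (R+S)[2][2] = (4) + (9) = 13
R + S =
[        5        -5         7 ]
[       14       -12         2 ]
[       -7        10        13 ]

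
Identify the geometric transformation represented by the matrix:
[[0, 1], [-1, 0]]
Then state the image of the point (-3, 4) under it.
rotation by 90° clockwise (i.e., 270° counterclockwise); image of (-3, 4) is (4, 3)

This matches the form [[cos θ, -sin θ], [sin θ, cos θ]] of a rotation matrix; reading off cos θ and sin θ gives the angle.
The matrix [[0, 1], [-1, 0]] represents: rotation by 90° clockwise (i.e., 270° counterclockwise).
Applying it to (-3, 4): [0·-3 + 1·4, -1·-3 + 0·4] = (4, 3).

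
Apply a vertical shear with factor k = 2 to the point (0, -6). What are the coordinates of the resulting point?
(0, -6)

Shear matrix for vertical shear with factor k = 2:
[[1, 0], [2, 1]]
Result: (0, -6) → (0, -6)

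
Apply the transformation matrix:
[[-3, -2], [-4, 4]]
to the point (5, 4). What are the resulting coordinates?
(-23, -4)

Matrix multiplication:
[[-3, -2], [-4, 4]] × [5, 4]ᵀ
= [-3×5 + -2×4, -4×5 + 4×4]ᵀ
= [-23.0000, -4.0000]ᵀ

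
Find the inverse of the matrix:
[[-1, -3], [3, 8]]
[[8, 3], [-3, -1]]

For [[a,b],[c,d]], inverse = (1/det)·[[d,-b],[-c,a]]
det = -1·8 - -3·3 = 1
Inverse = (1/1)·[[8, 3], [-3, -1]]
        = [[8, 3], [-3, -1]]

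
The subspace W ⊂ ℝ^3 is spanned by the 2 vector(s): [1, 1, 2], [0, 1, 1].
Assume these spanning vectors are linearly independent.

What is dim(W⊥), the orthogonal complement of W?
dim(W⊥) = 1

For any subspace W of ℝ^n, dim(W) + dim(W⊥) = n (the whole-space dimension).
Here the given 2 vectors are linearly independent, so dim(W) = 2.
Thus dim(W⊥) = n - dim(W) = 3 - 2 = 1.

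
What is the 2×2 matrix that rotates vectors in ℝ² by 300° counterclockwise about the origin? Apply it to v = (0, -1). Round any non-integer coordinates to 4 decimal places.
R = [[1/2, √3/2], [-√3/2, 1/2]]; R·v = (-0.8660, -0.5000)

A counterclockwise rotation by angle θ in ℝ² has matrix R(θ) = [[cos θ, -sin θ], [sin θ, cos θ]].
For θ = 300°: cos θ = 1/2, sin θ = -√3/2.
R(300°) = [[1/2, √3/2], [-√3/2, 1/2]].
R·v = [1/2·0 + (√3/2)·-1, -√3/2·0 + 1/2·-1] = (-0.8660, -0.5000).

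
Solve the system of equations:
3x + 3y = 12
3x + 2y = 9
x = 1, y = 3

Use elimination (row reduction):
Equation 1: 3x + 3y = 12.
Equation 2: 3x + 2y = 9.
Multiply Eq1 by 3 and Eq2 by 3: 9x + 9y = 36;  9x + 6y = 27.
Subtract: (-3)y = -9, so y = 3.
Back-substitute into Eq1: 3x + 3*(3) = 12, so x = 1.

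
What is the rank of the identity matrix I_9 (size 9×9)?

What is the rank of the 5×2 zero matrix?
rank(I_9) = 9, rank(0) = 0

The identity I_9 has 9 columns that are the standard basis vectors e_1, …, e_9. These are linearly independent, so all 9 columns are pivots and rank(I_9) = 9.
The 5×2 zero matrix has every entry zero, so every row is the zero row and there are no pivots; rank(0) = 0.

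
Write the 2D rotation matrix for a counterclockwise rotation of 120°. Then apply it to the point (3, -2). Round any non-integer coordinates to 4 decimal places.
R = [[-1/2, -√3/2], [√3/2, -1/2]]; R·(3, -2) = (0.2321, 3.5981)

Rotation matrix formula: R(θ) = [[cos θ, -sin θ], [sin θ, cos θ]]
For θ = 120°:
cos(120°) = -1/2
sin(120°) = √3/2
R = [[-1/2, -√3/2], [√3/2, -1/2]]
Apply to (3, -2): [-1/2·3 + (-√3/2)·-2, √3/2·3 + -1/2·-2] = (0.2321, 3.5981)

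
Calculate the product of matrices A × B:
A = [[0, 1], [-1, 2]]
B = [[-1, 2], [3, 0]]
[[3, 0], [7, -2]]

Matrix multiplication:
C[0][0] = 0×-1 + 1×3 = 3
C[0][1] = 0×2 + 1×0 = 0
C[1][0] = -1×-1 + 2×3 = 7
C[1][1] = -1×2 + 2×0 = -2
Result: [[3, 0], [7, -2]]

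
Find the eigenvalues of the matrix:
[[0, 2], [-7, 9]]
λ = 2 and λ = 7

Characteristic equation: det(A - λI) = 0
λ² - (trace)λ + (det) = 0
λ² - (9)λ + (14) = 0
λ² - 9λ + 14 = 0
Solving: λ = 2, 7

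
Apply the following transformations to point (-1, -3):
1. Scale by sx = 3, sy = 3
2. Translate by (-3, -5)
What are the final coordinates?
(-6, -14)

Step 1: Scale (-1, -3) by (sx, sy) = (3, 3) → (-3, -9)
Step 2: Translate by (-3, -5) → (-6, -14)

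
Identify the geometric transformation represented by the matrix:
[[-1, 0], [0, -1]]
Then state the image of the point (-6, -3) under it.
rotation by 180° (or reflection through origin); image of (-6, -3) is (6, 3)

This matches the form [[cos θ, -sin θ], [sin θ, cos θ]] of a rotation matrix; reading off cos θ and sin θ gives the angle.
The matrix [[-1, 0], [0, -1]] represents: rotation by 180° (or reflection through origin).
Applying it to (-6, -3): [-1·-6 + 0·-3, 0·-6 + -1·-3] = (6, 3).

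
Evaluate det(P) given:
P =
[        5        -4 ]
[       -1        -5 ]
det(P) = -29

For a 2×2 matrix [[a, b], [c, d]], det = a*d - b*c.
det(P) = (5)*(-5) - (-4)*(-1) = -25 - 4 = -29.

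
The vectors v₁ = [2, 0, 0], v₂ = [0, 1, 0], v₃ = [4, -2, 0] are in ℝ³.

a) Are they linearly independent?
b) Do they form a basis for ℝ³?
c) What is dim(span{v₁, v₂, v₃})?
Not independent, not a basis, dim(span) = 2

Check whether v₃ can be written as a linear combination of v₁ and v₂.
v₃ = (2)·v₁ + (-2)·v₂ = [4, -2, 0], so the three vectors are linearly dependent.
Thus they do not form a basis for ℝ³, and dim(span{v₁, v₂, v₃}) = 2 (spanned by v₁ and v₂).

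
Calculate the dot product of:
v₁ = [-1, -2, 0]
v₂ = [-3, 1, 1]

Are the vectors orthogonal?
1, No

The dot product is the sum of products of corresponding components.
v₁·v₂ = (-1)*(-3) + (-2)*(1) + (0)*(1) = 3 - 2 + 0 = 1.
Two vectors are orthogonal iff their dot product is 0; here the dot product is 1, so the vectors are not orthogonal.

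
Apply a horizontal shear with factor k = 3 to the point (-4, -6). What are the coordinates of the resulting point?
(-22, -6)

Shear matrix for horizontal shear with factor k = 3:
[[1, 3], [0, 1]]
Result: (-4, -6) → (-22, -6)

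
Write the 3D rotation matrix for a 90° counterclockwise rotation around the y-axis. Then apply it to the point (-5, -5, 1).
R = [[0, 0, 1], [0, 1, 0], [-1, 0, 0]]; R·(-5, -5, 1) = (1, -5, 5)

Rotation matrix for 90° around y-axis:
cos(90°) = 0, sin(90°) = 1
R = [[0, 0, 1], [0, 1, 0], [-1, 0, 0]]
Apply to (-5, -5, 1): R·[-5, -5, 1]ᵀ = (1, -5, 5)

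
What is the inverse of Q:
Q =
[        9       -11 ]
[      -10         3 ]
det(Q) = -83
Q⁻¹ =
[    -3/83    -11/83 ]
[   -10/83     -9/83 ]

For a 2×2 matrix Q = [[a, b], [c, d]] with det(Q) ≠ 0, Q⁻¹ = (1/det(Q)) * [[d, -b], [-c, a]].
det(Q) = (9)*(3) - (-11)*(-10) = 27 - 110 = -83.
Q⁻¹ = (1/-83) * [[3, 11], [10, 9]].
Dividing each entry by -83 and reducing:
Q⁻¹ =
[    -3/83    -11/83 ]
[   -10/83     -9/83 ]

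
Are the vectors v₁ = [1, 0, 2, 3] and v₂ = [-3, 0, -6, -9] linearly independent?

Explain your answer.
No, linearly dependent (v₂ = -3·v₁)

Check whether there is a scalar k with v₂ = k·v₁.
Comparing components, k = -3 satisfies -3·[1, 0, 2, 3] = [-3, 0, -6, -9].
Since v₂ is a scalar multiple of v₁, the two vectors are linearly dependent.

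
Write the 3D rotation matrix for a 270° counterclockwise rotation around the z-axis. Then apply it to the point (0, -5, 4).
R = [[0, 1, 0], [-1, 0, 0], [0, 0, 1]]; R·(0, -5, 4) = (-5, 0, 4)

Rotation matrix for 270° around z-axis:
cos(270°) = 0, sin(270°) = -1
R = [[0, 1, 0], [-1, 0, 0], [0, 0, 1]]
Apply to (0, -5, 4): R·[0, -5, 4]ᵀ = (-5, 0, 4)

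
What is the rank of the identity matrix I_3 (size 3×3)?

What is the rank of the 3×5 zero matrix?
rank(I_3) = 3, rank(0) = 0

The identity I_3 has 3 columns that are the standard basis vectors e_1, …, e_3. These are linearly independent, so all 3 columns are pivots and rank(I_3) = 3.
The 3×5 zero matrix has every entry zero, so every row is the zero row and there are no pivots; rank(0) = 0.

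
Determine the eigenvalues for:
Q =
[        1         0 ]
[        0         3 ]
λ = 1, 3

Solve det(Q - λI) = 0. For a 2×2 matrix the characteristic equation is λ² - (trace)λ + det = 0.
trace(Q) = a + d = 1 + 3 = 4.
det(Q) = a*d - b*c = (1)*(3) - (0)*(0) = 3 - 0 = 3.
Characteristic equation: λ² - (4)λ + (3) = 0.
Discriminant = (4)² - 4*(3) = 16 - 12 = 4.
λ = (4 ± √4) / 2 = (4 ± 2) / 2 = 1, 3.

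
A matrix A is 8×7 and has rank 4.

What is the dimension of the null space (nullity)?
3

The rank-nullity theorem for an m×n matrix states:
rank(A) + nullity(A) = n (the number of columns).
Here n = 7 and rank(A) = 4, so nullity(A) = 7 - 4 = 3.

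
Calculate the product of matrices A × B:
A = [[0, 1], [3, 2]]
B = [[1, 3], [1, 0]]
[[1, 0], [5, 9]]

Matrix multiplication:
C[0][0] = 0×1 + 1×1 = 1
C[0][1] = 0×3 + 1×0 = 0
C[1][0] = 3×1 + 2×1 = 5
C[1][1] = 3×3 + 2×0 = 9
Result: [[1, 0], [5, 9]]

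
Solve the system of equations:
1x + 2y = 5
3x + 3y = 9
x = 1, y = 2

Use elimination (row reduction):
Equation 1: 1x + 2y = 5.
Equation 2: 3x + 3y = 9.
Multiply Eq1 by 3 and Eq2 by 1: 3x + 6y = 15;  3x + 3y = 9.
Subtract: (-3)y = -6, so y = 2.
Back-substitute into Eq1: 1x + 2*(2) = 5, so x = 1.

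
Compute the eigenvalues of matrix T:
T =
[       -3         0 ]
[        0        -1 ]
λ = -3, -1

Solve det(T - λI) = 0. For a 2×2 matrix the characteristic equation is λ² - (trace)λ + det = 0.
trace(T) = a + d = -3 - 1 = -4.
det(T) = a*d - b*c = (-3)*(-1) - (0)*(0) = 3 - 0 = 3.
Characteristic equation: λ² - (-4)λ + (3) = 0.
Discriminant = (-4)² - 4*(3) = 16 - 12 = 4.
λ = (-4 ± √4) / 2 = (-4 ± 2) / 2 = -3, -1.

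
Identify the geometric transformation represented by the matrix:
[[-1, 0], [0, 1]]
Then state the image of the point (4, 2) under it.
reflection across the y-axis; image of (4, 2) is (-4, 2)

This is a symmetric orthogonal matrix with determinant -1, which characterizes a reflection in ℝ².
The matrix [[-1, 0], [0, 1]] represents: reflection across the y-axis.
Applying it to (4, 2): [-1·4 + 0·2, 0·4 + 1·2] = (-4, 2).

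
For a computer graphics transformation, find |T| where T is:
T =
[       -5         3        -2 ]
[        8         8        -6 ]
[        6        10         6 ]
det(T) = -856

Expand along row 0 (cofactor expansion): det(T) = a*(e*i - f*h) - b*(d*i - f*g) + c*(d*h - e*g), where the 3×3 is [[a, b, c], [d, e, f], [g, h, i]].
Minor M_00 = (8)*(6) - (-6)*(10) = 48 + 60 = 108.
Minor M_01 = (8)*(6) - (-6)*(6) = 48 + 36 = 84.
Minor M_02 = (8)*(10) - (8)*(6) = 80 - 48 = 32.
det(T) = (-5)*(108) - (3)*(84) + (-2)*(32) = -540 - 252 - 64 = -856.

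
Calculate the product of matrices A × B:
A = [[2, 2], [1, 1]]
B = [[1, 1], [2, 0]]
[[6, 2], [3, 1]]

Matrix multiplication:
C[0][0] = 2×1 + 2×2 = 6
C[0][1] = 2×1 + 2×0 = 2
C[1][0] = 1×1 + 1×2 = 3
C[1][1] = 1×1 + 1×0 = 1
Result: [[6, 2], [3, 1]]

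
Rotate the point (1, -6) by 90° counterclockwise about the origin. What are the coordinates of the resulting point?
(6, 1)

Rotation matrix R(θ) = [[cos θ, -sin θ], [sin θ, cos θ]]; for θ = 90°:
R = [[0, -1], [1, 0]]
Result: R × [1, -6]ᵀ = [0·1 + (-1)·-6, 1·1 + (0)·-6]ᵀ = (6, 1)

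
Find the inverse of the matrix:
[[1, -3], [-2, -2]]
[[1/4, -3/8], [-1/4, -1/8]]

For [[a,b],[c,d]], inverse = (1/det)·[[d,-b],[-c,a]]
det = 1·-2 - -3·-2 = -8
Inverse = (1/-8)·[[-2, 3], [2, 1]]
        = [[1/4, -3/8], [-1/4, -1/8]]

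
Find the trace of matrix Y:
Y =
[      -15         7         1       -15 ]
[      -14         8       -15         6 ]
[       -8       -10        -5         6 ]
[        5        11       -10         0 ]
tr(Y) = -15 + 8 - 5 + 0 = -12

The trace of a square matrix is the sum of its diagonal entries.
Diagonal entries of Y: Y[0][0] = -15, Y[1][1] = 8, Y[2][2] = -5, Y[3][3] = 0.
tr(Y) = -15 + 8 - 5 + 0 = -12.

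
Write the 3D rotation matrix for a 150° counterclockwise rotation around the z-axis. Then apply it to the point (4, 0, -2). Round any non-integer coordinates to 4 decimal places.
R = [[-√3/2, -1/2, 0], [1/2, -√3/2, 0], [0, 0, 1]]; R·(4, 0, -2) = (-3.4641, 2.0000, -2.0000)

Rotation matrix for 150° around z-axis:
cos(150°) = -√3/2, sin(150°) = 1/2
R = [[-√3/2, -1/2, 0], [1/2, -√3/2, 0], [0, 0, 1]]
Apply to (4, 0, -2): R·[4, 0, -2]ᵀ = (-3.4641, 2.0000, -2.0000)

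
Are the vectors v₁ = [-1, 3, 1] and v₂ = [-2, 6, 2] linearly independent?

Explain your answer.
No, linearly dependent (v₂ = 2·v₁)

Check whether there is a scalar k with v₂ = k·v₁.
Comparing components, k = 2 satisfies 2·[-1, 3, 1] = [-2, 6, 2].
Since v₂ is a scalar multiple of v₁, the two vectors are linearly dependent.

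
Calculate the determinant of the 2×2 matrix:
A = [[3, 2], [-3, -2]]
0

For A = [[a, b], [c, d]], det(A) = a*d - b*c.
det(A) = (3)*(-2) - (2)*(-3) = -6 - -6 = 0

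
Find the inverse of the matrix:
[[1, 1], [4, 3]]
[[-3, 1], [4, -1]]

For [[a,b],[c,d]], inverse = (1/det)·[[d,-b],[-c,a]]
det = 1·3 - 1·4 = -1
Inverse = (1/-1)·[[3, -1], [-4, 1]]
        = [[-3, 1], [4, -1]]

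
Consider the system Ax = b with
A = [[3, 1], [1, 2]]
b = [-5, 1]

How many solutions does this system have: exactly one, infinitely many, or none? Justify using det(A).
Exactly one solution

Compute det(A) = (3)*(2) - (1)*(1) = 5.
Because det(A) ≠ 0, A is invertible and Ax = b has a unique solution for every b (here x = A⁻¹ b).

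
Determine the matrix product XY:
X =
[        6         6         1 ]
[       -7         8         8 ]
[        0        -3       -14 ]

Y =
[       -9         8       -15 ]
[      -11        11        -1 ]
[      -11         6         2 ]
XY =
[     -131       120       -94 ]
[     -113        80       113 ]
[      187      -117       -25 ]

Matrix multiplication: (XY)[i][j] = sum over k of X[i][k] * Y[k][j].
  (XY)[0][0] = (6)*(-9) + (6)*(-11) + (1)*(-11) = -131
  (XY)[0][1] = (6)*(8) + (6)*(11) + (1)*(6) = 120
  (XY)[0][2] = (6)*(-15) + (6)*(-1) + (1)*(2) = -94
  (XY)[1][0] = (-7)*(-9) + (8)*(-11) + (8)*(-11) = -113
  (XY)[1][1] = (-7)*(8) + (8)*(11) + (8)*(6) = 80
  (XY)[1][2] = (-7)*(-15) + (8)*(-1) + (8)*(2) = 113
  (XY)[2][0] = (0)*(-9) + (-3)*(-11) + (-14)*(-11) = 187
  (XY)[2][1] = (0)*(8) + (-3)*(11) + (-14)*(6) = -117
  (XY)[2][2] = (0)*(-15) + (-3)*(-1) + (-14)*(2) = -25
XY =
[     -131       120       -94 ]
[     -113        80       113 ]
[      187      -117       -25 ]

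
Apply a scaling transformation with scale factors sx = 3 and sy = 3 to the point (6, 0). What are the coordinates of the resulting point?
(18, 0)

Scaling matrix:
[[3, 0], [0, 3]]
Result: (6 × 3, 0 × 3) = (18, 0)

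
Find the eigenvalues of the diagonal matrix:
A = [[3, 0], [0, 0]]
λ₁ = 3, λ₂ = 0

The characteristic polynomial of A is det(A - λI) = (3 - λ)(0 - λ) = 0.
The roots are λ = 3 and λ = 0, so the eigenvalues are the diagonal entries.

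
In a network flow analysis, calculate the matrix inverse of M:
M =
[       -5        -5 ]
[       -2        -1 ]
det(M) = -5
M⁻¹ =
[      1/5        -1 ]
[     -2/5         1 ]

For a 2×2 matrix M = [[a, b], [c, d]] with det(M) ≠ 0, M⁻¹ = (1/det(M)) * [[d, -b], [-c, a]].
det(M) = (-5)*(-1) - (-5)*(-2) = 5 - 10 = -5.
M⁻¹ = (1/-5) * [[-1, 5], [2, -5]].
Dividing each entry by -5 and reducing:
M⁻¹ =
[      1/5        -1 ]
[     -2/5         1 ]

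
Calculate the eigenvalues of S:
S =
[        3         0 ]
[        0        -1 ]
λ = -1, 3

Solve det(S - λI) = 0. For a 2×2 matrix the characteristic equation is λ² - (trace)λ + det = 0.
trace(S) = a + d = 3 - 1 = 2.
det(S) = a*d - b*c = (3)*(-1) - (0)*(0) = -3 - 0 = -3.
Characteristic equation: λ² - (2)λ + (-3) = 0.
Discriminant = (2)² - 4*(-3) = 4 + 12 = 16.
λ = (2 ± √16) / 2 = (2 ± 4) / 2 = -1, 3.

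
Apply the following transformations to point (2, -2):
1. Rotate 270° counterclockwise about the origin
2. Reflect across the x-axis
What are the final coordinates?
(-2, 2)

Step 1: Rotate 270° → (-2, -2)
Step 2: Reflect across the x-axis → (-2, 2)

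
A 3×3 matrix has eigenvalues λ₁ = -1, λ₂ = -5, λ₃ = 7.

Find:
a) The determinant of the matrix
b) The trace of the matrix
det = 35, trace = 1

Two standard eigenvalue identities:
- det(A) equals the product of the eigenvalues (counted with multiplicity).
- trace(A) equals the sum of the eigenvalues.
det(A) = (-1)*(-5)*(7) = 35.
trace(A) = -1 - 5 + 7 = 1.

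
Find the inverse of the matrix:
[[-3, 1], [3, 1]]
[[-1/6, 1/6], [1/2, 1/2]]

For [[a,b],[c,d]], inverse = (1/det)·[[d,-b],[-c,a]]
det = -3·1 - 1·3 = -6
Inverse = (1/-6)·[[1, -1], [-3, -3]]
        = [[-1/6, 1/6], [1/2, 1/2]]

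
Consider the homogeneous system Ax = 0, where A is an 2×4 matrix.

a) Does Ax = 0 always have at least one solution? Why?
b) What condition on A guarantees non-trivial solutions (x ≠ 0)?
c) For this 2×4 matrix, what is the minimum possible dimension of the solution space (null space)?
a) Yes, x = 0 is always a solution. b) When A has linearly dependent columns (rank < n). c) Minimum nullity = 2.

a) x = 0 satisfies A·0 = 0, so the zero vector is always a solution.
b) Non-trivial solutions exist iff the columns of A are linearly dependent, equivalently rank(A) < n (the number of columns).
c) By rank-nullity, rank(A) + nullity(A) = n = 4. Since A has only 2 rows, rank(A) ≤ 2, so nullity(A) ≥ 4 - 2 = 2.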